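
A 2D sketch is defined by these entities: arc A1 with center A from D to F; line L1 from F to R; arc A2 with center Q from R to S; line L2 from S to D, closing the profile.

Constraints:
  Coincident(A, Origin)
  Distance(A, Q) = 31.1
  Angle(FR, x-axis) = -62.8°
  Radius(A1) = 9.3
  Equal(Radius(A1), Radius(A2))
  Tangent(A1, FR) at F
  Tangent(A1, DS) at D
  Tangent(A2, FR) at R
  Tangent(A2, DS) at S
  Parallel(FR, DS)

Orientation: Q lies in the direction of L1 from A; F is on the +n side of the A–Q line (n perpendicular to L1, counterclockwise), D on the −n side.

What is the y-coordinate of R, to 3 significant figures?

-23.4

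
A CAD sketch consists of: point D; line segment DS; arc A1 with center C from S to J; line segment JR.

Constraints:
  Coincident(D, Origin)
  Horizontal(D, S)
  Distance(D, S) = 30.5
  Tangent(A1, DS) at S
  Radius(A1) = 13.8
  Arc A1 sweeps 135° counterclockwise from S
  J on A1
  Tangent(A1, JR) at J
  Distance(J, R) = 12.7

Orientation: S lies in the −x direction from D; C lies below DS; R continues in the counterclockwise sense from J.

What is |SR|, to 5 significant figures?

32.548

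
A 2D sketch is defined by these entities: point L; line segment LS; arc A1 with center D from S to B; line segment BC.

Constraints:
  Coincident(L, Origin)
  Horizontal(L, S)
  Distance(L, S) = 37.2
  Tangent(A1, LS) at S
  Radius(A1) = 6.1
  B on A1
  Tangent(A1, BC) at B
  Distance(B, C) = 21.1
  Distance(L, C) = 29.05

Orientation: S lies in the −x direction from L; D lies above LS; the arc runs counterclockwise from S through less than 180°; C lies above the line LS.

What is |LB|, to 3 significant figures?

32.2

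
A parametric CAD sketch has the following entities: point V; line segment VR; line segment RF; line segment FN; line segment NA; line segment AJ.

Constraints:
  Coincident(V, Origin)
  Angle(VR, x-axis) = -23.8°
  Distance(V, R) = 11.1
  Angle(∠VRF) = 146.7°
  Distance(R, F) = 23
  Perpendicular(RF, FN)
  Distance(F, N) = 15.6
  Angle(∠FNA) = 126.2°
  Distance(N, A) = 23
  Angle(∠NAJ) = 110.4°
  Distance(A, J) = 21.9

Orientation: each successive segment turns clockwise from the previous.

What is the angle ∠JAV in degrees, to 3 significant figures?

25.9°

V is at the origin; VR runs at -23.8° with length 11.1, so R = (10.2, -4.48). ∠VRF = 146.7° gives RF at -57.1° from the x-axis; with |RF| = 23.0, F = (22.6, -23.8). The perpendicularity gives FN at right angles to RF, so FN runs at -147°; with |FN| = 15.6, N = (9.55, -32.3). ∠FNA = 126.2° gives NA at 159° from the x-axis; with |NA| = 23.0, A = (-11.9, -24.1). ∠NAJ = 110.4° gives AJ at 89.5° from the x-axis; with |AJ| = 21.9, J = (-11.7, -2.16). Then cos ∠JAV = AJ·AV / (|AJ||AV|), giving 25.9°.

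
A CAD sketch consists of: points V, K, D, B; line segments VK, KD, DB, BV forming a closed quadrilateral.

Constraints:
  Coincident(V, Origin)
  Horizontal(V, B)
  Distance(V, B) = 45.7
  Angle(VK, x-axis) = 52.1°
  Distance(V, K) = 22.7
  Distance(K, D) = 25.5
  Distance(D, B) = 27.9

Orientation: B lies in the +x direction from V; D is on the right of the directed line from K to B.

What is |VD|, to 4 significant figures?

20.04

Checks: |VB| = 45.70 ✓; |VK| = 22.70 ✓; |KD| = 25.50 ✓; |DB| = 27.90 ✓.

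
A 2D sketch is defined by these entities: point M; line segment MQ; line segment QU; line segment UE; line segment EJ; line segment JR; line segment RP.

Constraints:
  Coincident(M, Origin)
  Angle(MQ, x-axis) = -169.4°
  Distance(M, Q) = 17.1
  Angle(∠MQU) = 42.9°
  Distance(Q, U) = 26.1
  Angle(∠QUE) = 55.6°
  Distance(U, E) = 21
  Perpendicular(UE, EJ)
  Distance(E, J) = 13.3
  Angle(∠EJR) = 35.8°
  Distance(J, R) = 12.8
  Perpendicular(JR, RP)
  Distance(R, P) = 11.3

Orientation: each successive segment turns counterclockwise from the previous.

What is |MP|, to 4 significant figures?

9.917

M is at the origin; MQ runs at -169.4° with length 17.1, so Q = (-16.81, -3.146). ∠MQU = 42.9° gives QU at -32.30° from the x-axis; with |QU| = 26.1, U = (5.253, -17.09). ∠QUE = 55.6° gives UE at 92.10° from the x-axis; with |UE| = 21.0, E = (4.484, 3.894). UE is perpendicular to EJ, so EJ runs at -177.9°; with |EJ| = 13.3, J = (-8.807, 3.406). ∠EJR = 35.8° gives JR at -33.70° from the x-axis; with |JR| = 12.8, R = (1.842, -3.696). The perpendicularity gives RP at right angles to JR, so RP runs at 56.30°; with |RP| = 11.3, P = (8.111, 5.705). Then |MP| = |P − M| = 9.917.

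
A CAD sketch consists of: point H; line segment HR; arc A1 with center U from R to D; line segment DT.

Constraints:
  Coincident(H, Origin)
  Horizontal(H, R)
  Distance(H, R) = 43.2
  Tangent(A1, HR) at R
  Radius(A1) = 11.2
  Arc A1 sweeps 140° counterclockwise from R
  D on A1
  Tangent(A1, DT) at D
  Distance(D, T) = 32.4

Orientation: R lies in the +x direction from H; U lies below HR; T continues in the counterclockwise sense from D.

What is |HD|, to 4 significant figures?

41.08

The tangent condition forces UR to be normal to HR, so U = R + (0, -11.2) = (43.20, -11.20). On A1, R sits at bearing 90° from U; a 140° counterclockwise sweep puts D at bearing 230°, so D = U + 11.2·(cos 230°, sin 230°) = (36.00, -19.78). Then |HD| = |D − H| = 41.08.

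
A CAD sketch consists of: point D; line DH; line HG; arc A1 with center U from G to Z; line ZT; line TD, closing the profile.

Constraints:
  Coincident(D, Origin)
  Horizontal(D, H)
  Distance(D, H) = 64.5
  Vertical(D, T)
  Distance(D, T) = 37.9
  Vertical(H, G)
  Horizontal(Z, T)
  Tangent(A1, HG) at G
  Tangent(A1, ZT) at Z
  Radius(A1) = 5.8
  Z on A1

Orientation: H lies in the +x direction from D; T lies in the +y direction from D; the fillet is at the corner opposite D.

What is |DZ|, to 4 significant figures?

69.87

D is at the origin; D and H share the same y with |DH| = 64.5 and H on the +x side, so H = (64.50, 0.000). D and T share the same x with |DT| = 37.9 and T on the +y side, so T = (0.000, 37.90). The virtual corner opposite D is at (64.50, 37.90). The tangent condition forces UG to be normal to HG and tangency of A1 to ZT means the radius UZ is perpendicular to ZT, with radius 5.8, so the center U sits 5.8 in from both sides at U = (58.70, 32.10). That places the tangent points at G = (64.50, 32.10) on HG and Z = (58.70, 37.90) on ZT. Then |DZ| = |Z − D| = 69.87.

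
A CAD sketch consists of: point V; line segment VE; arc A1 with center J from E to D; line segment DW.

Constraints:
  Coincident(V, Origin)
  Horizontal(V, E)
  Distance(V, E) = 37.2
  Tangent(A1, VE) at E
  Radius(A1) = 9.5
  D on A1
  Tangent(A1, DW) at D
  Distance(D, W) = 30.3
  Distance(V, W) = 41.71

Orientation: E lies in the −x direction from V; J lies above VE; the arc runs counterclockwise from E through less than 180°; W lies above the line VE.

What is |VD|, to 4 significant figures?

28.89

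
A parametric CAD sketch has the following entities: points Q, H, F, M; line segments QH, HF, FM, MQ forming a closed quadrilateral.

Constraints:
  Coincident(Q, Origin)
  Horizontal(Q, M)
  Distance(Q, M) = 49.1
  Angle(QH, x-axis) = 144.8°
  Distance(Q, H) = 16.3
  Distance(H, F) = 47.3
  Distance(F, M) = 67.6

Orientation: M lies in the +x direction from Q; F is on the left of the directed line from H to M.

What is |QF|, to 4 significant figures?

52.78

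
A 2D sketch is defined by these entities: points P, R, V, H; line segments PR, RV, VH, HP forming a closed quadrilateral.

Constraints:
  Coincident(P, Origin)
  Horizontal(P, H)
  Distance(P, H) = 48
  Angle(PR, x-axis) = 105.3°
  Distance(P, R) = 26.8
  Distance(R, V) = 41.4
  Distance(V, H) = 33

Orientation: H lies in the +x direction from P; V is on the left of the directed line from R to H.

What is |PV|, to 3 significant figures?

45.4

P is at the origin; P and H share the same y with |PH| = 48.0 and H in +x, so H = (48.0, 0). PR runs at 105.3° with |PR| = 26.8, so R = (-7.07, 25.9). V is determined by |RV| = 41.4 and |VH| = 33.0 together: it lies at the intersection of circle(R, 41.4) and circle(H, 33.0). With |RH| = 60.8, the foot of the radical line on RH is 35.6 from R and the perpendicular offset is √(41.4² − 35.6²) = 21.2. Taking the left-of-RH solution: V = (34.1, 29.9).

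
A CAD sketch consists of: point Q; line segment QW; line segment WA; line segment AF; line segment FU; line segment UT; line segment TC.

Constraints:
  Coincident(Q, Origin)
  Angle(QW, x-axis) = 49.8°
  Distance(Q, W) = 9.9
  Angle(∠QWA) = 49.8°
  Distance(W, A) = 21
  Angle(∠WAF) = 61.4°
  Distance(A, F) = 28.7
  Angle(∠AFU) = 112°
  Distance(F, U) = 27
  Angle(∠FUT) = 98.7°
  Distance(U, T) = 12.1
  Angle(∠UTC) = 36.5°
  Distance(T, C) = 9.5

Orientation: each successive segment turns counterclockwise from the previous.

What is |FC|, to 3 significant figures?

22.7

Q is at the origin; QW runs at 49.8° with length 9.9, so W = (6.39, 7.56). ∠QWA = 49.8° gives WA at -180° from the x-axis; with |WA| = 21.0, A = (-14.6, 7.56). ∠WAF = 61.4° gives AF at -61.4° from the x-axis; with |AF| = 28.7, F = (-0.872, -17.6). ∠AFU = 112.0° gives FU at 6.60° from the x-axis; with |FU| = 27.0, U = (25.9, -14.5). ∠FUT = 98.7° gives UT at 87.9° from the x-axis; with |UT| = 12.1, T = (26.4, -2.44). ∠UTC = 36.5° gives TC at -129° from the x-axis; with |TC| = 9.5, C = (20.5, -9.87). Then |FC| = |C − F| = 22.7.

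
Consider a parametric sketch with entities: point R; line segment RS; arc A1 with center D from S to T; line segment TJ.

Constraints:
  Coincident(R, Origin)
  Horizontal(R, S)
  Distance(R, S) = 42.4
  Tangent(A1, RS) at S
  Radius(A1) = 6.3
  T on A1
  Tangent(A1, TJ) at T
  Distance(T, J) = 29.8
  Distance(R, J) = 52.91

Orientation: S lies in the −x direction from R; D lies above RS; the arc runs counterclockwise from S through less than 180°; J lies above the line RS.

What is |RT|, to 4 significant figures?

36.75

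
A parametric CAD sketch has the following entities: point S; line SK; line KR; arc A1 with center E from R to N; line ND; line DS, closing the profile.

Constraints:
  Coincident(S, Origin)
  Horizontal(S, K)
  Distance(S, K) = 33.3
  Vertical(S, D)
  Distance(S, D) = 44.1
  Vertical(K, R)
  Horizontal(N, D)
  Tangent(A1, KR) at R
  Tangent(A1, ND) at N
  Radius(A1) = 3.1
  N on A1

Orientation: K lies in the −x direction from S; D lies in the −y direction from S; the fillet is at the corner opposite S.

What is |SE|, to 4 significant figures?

50.92

S is at the origin; SK is horizontal with |SK| = 33.3 and K on the −x side, so K = (-33.30, 0.000). S and D share the same x with |SD| = 44.1 and D on the −y side, so D = (0.000, -44.10). The virtual corner opposite S is at (-33.30, -44.10). Tangency of A1 to KR means the radius ER is perpendicular to KR and tangency of A1 to ND means the radius EN is perpendicular to ND, with radius 3.1, so the center E sits 3.1 in from both sides at E = (-30.20, -41.00). Then |SE| = |E − S| = 50.92.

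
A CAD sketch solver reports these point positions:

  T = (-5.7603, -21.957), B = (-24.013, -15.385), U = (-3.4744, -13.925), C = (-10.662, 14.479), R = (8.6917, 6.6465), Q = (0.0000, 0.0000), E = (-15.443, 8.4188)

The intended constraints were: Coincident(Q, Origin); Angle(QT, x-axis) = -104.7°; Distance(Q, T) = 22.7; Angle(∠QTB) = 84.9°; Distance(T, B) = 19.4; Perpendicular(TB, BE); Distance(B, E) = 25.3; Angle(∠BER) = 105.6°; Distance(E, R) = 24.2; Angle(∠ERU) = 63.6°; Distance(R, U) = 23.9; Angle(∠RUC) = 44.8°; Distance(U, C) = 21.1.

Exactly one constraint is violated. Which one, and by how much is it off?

Distance(U, C) = 21.1 — off by 8.20.

Q = (0.00, 0.00) ✓; QT at -104.7° ✓; |QT| = 22.70 ✓; ∠QTB = 84.90° ✓; |TB| = 19.40 ✓; ∠(TB, BE) = 90.00° ✓; |BE| = 25.30 ✓; ∠BER = 105.6° ✓; |ER| = 24.20 ✓; ∠ERU = 63.60° ✓; |RU| = 23.90 ✓; ∠RUC = 44.80° ✓; |UC| = 29.30 ✗.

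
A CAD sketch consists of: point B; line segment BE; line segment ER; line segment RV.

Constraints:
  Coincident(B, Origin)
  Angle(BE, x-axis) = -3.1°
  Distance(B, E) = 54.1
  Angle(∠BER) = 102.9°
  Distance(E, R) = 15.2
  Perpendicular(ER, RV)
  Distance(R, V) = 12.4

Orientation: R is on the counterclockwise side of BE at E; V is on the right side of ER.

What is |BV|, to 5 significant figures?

70.616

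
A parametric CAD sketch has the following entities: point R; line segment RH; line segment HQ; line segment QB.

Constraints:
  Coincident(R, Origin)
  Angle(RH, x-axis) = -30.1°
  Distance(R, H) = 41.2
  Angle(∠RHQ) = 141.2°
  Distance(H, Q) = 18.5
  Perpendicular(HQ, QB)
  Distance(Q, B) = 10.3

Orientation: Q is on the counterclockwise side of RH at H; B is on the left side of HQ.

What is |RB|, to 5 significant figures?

52.934

R is at the origin; RH runs at -30.1° with length 41.2, so H = 41.2·(cos -30.1°, sin -30.1°) = (35.644, -20.662). ∠RHQ = 141.2°, so HQ runs at -30.1° + (180° − 141.2°) = 8.7000° from the x-axis; with |HQ| = 18.5, Q = H + 18.5·(cos 8.7000°, sin 8.7000°) = (53.931, -17.864). The perpendicularity gives QB at right angles to HQ; with |QB| = 10.3 on the left of HQ, B = Q + 10.3·(-0.15126, 0.98849) = (52.373, -7.6824). Then |RB| = |B − R| = 52.934.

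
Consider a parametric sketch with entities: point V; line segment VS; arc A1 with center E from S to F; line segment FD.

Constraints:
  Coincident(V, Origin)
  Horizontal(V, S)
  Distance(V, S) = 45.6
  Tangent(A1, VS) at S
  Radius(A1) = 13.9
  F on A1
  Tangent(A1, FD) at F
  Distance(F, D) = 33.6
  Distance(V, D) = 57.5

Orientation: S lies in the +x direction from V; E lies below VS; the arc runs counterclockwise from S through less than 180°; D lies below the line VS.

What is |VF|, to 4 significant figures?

34.69

Checks: |VS| = 45.60 ✓; |EF| = 13.90 ✓; ∠(EF, FD) = 90.00° ✓; |FD| = 33.60 ✓; |VD| = 57.50 ✓.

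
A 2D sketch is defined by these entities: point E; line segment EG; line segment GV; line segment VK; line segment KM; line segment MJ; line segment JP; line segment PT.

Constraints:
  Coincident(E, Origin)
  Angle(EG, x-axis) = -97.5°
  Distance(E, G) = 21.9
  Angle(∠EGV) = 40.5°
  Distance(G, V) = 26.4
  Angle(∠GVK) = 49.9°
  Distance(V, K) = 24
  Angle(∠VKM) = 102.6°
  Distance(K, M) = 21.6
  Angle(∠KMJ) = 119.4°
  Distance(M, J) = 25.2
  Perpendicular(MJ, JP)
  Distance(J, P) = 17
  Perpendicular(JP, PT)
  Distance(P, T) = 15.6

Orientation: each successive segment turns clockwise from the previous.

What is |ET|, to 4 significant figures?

17.98

MJ is perpendicular to JP, so JP runs at 124.9°; with |JP| = 17.0, P = (-21.75, -24.51). JP is perpendicular to PT, so PT runs at 34.90°; with |PT| = 15.6, T = (-8.951, -15.59). Then |ET| = |T − E| = 17.98.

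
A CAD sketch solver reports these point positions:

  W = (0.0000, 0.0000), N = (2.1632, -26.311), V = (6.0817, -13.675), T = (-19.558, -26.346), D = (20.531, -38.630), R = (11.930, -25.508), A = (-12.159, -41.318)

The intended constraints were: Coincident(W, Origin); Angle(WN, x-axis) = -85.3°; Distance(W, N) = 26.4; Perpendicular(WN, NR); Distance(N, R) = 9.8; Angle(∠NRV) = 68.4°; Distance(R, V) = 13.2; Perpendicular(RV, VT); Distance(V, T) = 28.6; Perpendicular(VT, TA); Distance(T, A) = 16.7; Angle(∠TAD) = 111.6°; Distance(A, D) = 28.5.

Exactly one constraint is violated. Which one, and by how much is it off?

Distance(A, D) = 28.5 — off by 4.30.

W = (0.00, 0.00) ✓; WN at -85.30° ✓; |WN| = 26.40 ✓; ∠(WN, NR) = 90.00° ✓; |NR| = 9.800 ✓; ∠NRV = 68.40° ✓; |RV| = 13.20 ✓; ∠(RV, VT) = 90.00° ✓; |VT| = 28.60 ✓; ∠(VT, TA) = 90.00° ✓; |TA| = 16.70 ✓; ∠TAD = 111.6° ✓; |AD| = 32.80 ✗.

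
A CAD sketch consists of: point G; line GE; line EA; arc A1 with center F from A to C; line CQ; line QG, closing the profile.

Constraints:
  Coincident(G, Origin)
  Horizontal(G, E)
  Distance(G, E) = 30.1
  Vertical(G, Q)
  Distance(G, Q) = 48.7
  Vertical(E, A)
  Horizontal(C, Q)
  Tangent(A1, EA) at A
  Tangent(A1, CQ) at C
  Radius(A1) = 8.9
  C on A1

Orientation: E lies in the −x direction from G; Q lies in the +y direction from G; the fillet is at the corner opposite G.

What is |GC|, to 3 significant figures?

53.1

G is at the origin; GE is horizontal with |GE| = 30.1 and E on the −x side, so E = (-30.1, 0.00). G and Q share the same x with |GQ| = 48.7 and Q on the +y side, so Q = (0.00, 48.7). The virtual corner opposite G is at (-30.1, 48.7). Since A1 is tangent to EA there, FA ⟂ EA and since A1 is tangent to CQ there, FC ⟂ CQ, with radius 8.9, so the center F sits 8.9 in from both sides at F = (-21.2, 39.8). That places the tangent points at A = (-30.1, 39.8) on EA and C = (-21.2, 48.7) on CQ. Then |GC| = |C − G| = 53.1.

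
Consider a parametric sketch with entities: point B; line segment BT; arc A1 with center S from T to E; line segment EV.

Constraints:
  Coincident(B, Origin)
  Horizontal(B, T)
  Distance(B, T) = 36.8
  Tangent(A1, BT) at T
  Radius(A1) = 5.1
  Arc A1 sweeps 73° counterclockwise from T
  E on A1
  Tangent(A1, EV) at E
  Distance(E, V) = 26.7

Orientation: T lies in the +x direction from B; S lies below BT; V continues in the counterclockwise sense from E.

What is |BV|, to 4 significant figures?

37.83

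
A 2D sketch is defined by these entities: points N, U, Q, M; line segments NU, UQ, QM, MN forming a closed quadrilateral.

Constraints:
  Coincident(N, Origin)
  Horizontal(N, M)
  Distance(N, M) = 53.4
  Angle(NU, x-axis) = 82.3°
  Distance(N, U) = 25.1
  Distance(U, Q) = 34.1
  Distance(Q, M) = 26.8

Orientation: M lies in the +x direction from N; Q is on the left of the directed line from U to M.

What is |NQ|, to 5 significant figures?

42.999

N is at the origin; N and M share the same y with |NM| = 53.4 and M in +x, so M = (53.4, 0). NU runs at 82.3° with |NU| = 25.1, so U = (3.3631, 24.874). Q is determined by |UQ| = 34.1 and |QM| = 26.8 together: it lies at the intersection of circle(U, 34.1) and circle(M, 26.8). With |UM| = 55.878, the foot of the radical line on UM is 31.917 from U and the perpendicular offset is √(34.1² − 31.917²) = 12.004. Taking the left-of-UM solution: Q = (37.287, 21.415).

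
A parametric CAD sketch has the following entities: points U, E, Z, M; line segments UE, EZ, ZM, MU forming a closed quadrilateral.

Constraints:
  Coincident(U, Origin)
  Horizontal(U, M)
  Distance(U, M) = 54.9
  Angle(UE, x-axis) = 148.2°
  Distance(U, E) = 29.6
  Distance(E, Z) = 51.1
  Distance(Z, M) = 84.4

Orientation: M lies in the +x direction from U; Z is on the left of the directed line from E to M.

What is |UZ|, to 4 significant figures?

61.63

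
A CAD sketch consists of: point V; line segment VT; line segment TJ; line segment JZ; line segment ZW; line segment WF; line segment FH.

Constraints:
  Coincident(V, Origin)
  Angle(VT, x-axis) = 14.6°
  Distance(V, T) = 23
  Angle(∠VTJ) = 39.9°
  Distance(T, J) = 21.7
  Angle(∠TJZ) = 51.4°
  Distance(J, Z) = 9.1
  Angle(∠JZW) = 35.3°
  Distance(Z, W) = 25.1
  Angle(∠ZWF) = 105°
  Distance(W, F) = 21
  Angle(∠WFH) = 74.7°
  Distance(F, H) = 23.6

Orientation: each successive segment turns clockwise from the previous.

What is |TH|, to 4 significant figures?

36.57

V is at the origin; VT runs at 14.6° with length 23.0, so T = (22.26, 5.798). ∠VTJ = 39.9° gives TJ at -125.5° from the x-axis; with |TJ| = 21.7, J = (9.656, -11.87). ∠TJZ = 51.4° gives JZ at 105.9° from the x-axis; with |JZ| = 9.1, Z = (7.163, -3.117). ∠JZW = 35.3° gives ZW at -38.80° from the x-axis; with |ZW| = 25.1, W = (26.72, -18.84). ∠ZWF = 105.0° gives WF at -113.8° from the x-axis; with |WF| = 21.0, F = (18.25, -38.06). ∠WFH = 74.7° gives FH at 140.9° from the x-axis; with |FH| = 23.6, H = (-0.06474, -23.17). Then |TH| = |H − T| = 36.57.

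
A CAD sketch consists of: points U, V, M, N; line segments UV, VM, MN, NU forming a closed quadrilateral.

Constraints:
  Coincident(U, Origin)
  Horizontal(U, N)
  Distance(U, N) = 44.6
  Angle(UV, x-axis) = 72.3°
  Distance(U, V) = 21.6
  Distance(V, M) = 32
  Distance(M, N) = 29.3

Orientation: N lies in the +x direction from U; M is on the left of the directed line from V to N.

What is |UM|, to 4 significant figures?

47.14

Checks: |VM| = 32.00 ✓; |MN| = 29.30 ✓.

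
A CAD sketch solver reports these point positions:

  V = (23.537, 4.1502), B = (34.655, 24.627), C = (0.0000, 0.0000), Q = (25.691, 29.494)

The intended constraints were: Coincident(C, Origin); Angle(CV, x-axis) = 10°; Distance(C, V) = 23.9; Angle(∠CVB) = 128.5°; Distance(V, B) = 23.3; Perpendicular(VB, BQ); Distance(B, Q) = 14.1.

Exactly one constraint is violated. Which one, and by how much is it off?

Distance(B, Q) = 14.1 — off by 3.90.

C = (0.00, 0.00) ✓; CV at 10.00° ✓; |CV| = 23.90 ✓; ∠CVB = 128.5° ✓; |VB| = 23.30 ✓; ∠(VB, BQ) = 90.00° ✓; |BQ| = 10.20 ✗.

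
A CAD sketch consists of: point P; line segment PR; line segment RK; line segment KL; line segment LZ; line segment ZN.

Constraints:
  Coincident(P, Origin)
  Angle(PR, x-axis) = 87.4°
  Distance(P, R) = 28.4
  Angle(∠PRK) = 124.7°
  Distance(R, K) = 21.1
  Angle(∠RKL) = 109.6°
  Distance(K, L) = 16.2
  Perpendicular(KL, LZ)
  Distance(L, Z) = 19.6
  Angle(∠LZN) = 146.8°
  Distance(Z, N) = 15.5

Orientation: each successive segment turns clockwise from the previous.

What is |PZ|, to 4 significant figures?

24.28

P is at the origin; PR runs at 87.4° with length 28.4, so R = (1.288, 28.37). ∠PRK = 124.7° gives RK at 32.10° from the x-axis; with |RK| = 21.1, K = (19.16, 39.58). ∠RKL = 109.6° gives KL at -38.30° from the x-axis; with |KL| = 16.2, L = (31.88, 29.54). KL is perpendicular to LZ, so LZ runs at -128.3°; with |LZ| = 19.6, Z = (19.73, 14.16). Then |PZ| = |Z − P| = 24.28.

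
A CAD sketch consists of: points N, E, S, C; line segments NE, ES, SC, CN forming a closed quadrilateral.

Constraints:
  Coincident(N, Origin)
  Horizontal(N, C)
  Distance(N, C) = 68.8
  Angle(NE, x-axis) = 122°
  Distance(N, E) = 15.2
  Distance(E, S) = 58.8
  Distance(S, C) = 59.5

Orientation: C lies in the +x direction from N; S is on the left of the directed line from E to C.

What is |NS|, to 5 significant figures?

62.665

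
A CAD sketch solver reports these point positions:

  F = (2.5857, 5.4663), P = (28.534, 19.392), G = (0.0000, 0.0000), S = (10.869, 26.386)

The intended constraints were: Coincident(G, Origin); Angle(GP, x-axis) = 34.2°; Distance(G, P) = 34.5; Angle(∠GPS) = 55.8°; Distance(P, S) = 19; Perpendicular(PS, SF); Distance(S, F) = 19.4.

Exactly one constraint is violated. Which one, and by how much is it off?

Distance(S, F) = 19.4 — off by 3.10.

G = (0.00, 0.00) ✓; GP at 34.20° ✓; |GP| = 34.50 ✓; ∠GPS = 55.80° ✓; |PS| = 19.00 ✓; ∠(PS, SF) = 90.00° ✓; |SF| = 22.50 ✗.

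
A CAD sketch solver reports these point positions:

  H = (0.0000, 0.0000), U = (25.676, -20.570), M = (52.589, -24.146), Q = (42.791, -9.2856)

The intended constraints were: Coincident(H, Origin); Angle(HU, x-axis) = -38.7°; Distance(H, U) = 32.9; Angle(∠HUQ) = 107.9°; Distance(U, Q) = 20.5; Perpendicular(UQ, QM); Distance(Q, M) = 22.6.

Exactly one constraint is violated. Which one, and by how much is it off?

Distance(Q, M) = 22.6 — off by 4.80.

H = (0.00, 0.00) ✓; HU at -38.70° ✓; |HU| = 32.90 ✓; ∠HUQ = 107.9° ✓; |UQ| = 20.50 ✓; ∠(UQ, QM) = 90.00° ✓; |QM| = 17.80 ✗.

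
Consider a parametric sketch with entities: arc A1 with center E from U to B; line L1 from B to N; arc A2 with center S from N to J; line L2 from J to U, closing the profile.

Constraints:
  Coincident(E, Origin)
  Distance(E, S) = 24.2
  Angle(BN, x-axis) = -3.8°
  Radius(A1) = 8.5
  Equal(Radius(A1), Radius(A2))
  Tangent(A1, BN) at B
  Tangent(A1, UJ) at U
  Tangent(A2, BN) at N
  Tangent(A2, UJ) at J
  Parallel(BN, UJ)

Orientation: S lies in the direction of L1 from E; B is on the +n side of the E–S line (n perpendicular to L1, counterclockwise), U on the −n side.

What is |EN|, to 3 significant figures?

25.6

The slot axis is L1's direction at -3.8°, so u = (cos -3.8°, sin -3.8°) = (0.998, -0.0663) and n = (−sin -3.8°, cos -3.8°) = (0.0663, 0.998). E is at the origin and S lies 24.2 along u from E, so S = 24.2·u = (24.1, -1.60). Tangency of A1 to both parallel lines with radius 8.5 puts B and U at E ± 8.5·n: B = (0.563, 8.48), U = (-0.563, -8.48). Equal radii place N and J the same way about S: N = S + 8.5·n = (24.7, 6.88), J = S − 8.5·n = (23.6, -10.1). Then |EN| = |N − E| = 25.6.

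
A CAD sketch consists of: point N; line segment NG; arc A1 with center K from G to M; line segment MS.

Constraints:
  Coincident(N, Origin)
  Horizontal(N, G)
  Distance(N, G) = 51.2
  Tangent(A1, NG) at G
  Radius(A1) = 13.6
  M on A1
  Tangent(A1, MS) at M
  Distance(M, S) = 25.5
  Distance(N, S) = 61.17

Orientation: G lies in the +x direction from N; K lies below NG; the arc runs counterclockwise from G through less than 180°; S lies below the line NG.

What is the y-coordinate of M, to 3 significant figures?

-17.1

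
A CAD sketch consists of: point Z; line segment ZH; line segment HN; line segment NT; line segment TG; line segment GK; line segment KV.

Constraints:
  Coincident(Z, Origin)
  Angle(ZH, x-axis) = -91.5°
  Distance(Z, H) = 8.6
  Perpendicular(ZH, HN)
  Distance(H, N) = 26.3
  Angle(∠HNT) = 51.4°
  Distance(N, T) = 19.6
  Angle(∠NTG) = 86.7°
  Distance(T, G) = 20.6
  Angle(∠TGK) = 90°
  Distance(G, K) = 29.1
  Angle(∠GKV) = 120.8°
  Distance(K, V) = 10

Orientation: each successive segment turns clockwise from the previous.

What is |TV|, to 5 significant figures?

36.267

∠TGK = 90.0° gives GK at -133.40° from the x-axis; with |GK| = 29.1, K = (-18.918, -28.213). ∠GKV = 120.8° gives KV at 167.40° from the x-axis; with |KV| = 10.0, V = (-28.677, -26.032). Then |TV| = |V − T| = 36.267.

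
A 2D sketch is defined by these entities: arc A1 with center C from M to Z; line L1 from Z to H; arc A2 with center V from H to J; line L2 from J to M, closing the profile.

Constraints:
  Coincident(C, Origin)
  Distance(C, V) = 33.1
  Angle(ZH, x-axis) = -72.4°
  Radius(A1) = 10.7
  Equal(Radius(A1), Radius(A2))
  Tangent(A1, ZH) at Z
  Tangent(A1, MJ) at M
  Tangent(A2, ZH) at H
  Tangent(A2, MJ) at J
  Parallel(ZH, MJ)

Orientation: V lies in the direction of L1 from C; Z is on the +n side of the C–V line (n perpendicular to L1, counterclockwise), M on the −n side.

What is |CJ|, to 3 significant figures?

34.8

The slot axis is L1's direction at -72.4°, so u = (cos -72.4°, sin -72.4°) = (0.302, -0.953) and n = (−sin -72.4°, cos -72.4°) = (0.953, 0.302). C is at the origin and V lies 33.1 along u from C, so V = 33.1·u = (10.0, -31.6). Tangency of A1 to both parallel lines with radius 10.7 puts Z and M at C ± 10.7·n: Z = (10.2, 3.24), M = (-10.2, -3.24). Equal radii place H and J the same way about V: H = V + 10.7·n = (20.2, -28.3), J = V − 10.7·n = (-0.191, -34.8). Then |CJ| = |J − C| = 34.8.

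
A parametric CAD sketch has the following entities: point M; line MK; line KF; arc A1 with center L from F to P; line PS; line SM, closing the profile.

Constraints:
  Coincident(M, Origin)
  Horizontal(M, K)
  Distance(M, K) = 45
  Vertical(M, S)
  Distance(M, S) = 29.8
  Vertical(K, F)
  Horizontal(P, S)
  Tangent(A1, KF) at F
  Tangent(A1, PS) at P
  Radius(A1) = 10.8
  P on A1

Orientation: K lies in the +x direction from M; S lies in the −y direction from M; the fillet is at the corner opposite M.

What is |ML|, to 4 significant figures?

39.12

M is at the origin; MK is horizontal with |MK| = 45.0 and K on the +x side, so K = (45.00, 0.000). MS is vertical with |MS| = 29.8 and S on the −y side, so S = (0.000, -29.80). The virtual corner opposite M is at (45.00, -29.80). A1 meets KF tangentially, so LF is at right angles to KF and the tangent condition forces LP to be normal to PS, with radius 10.8, so the center L sits 10.8 in from both sides at L = (34.20, -19.00). Then |ML| = |L − M| = 39.12.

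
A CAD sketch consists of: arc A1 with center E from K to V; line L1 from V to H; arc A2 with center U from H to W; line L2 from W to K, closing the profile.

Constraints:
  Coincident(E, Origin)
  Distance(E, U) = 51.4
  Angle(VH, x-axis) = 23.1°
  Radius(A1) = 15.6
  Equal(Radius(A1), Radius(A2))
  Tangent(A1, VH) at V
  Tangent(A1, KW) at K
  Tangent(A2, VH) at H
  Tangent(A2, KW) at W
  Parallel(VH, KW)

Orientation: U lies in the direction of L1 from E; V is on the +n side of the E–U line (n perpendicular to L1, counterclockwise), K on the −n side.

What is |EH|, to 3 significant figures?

53.7

The slot axis is L1's direction at 23.1°, so u = (cos 23.1°, sin 23.1°) = (0.920, 0.392) and n = (−sin 23.1°, cos 23.1°) = (-0.392, 0.920). E is at the origin and U lies 51.4 along u from E, so U = 51.4·u = (47.3, 20.2). Tangency of A1 to both parallel lines with radius 15.6 puts V and K at E ± 15.6·n: V = (-6.12, 14.3), K = (6.12, -14.3). Equal radii place H and W the same way about U: H = U + 15.6·n = (41.2, 34.5), W = U − 15.6·n = (53.4, 5.82). Then |EH| = |H − E| = 53.7.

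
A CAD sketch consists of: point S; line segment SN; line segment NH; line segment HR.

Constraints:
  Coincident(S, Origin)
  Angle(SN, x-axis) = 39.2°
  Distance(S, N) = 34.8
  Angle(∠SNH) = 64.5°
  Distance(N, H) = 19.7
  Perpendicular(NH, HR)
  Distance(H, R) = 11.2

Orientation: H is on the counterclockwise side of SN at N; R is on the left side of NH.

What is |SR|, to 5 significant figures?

20.753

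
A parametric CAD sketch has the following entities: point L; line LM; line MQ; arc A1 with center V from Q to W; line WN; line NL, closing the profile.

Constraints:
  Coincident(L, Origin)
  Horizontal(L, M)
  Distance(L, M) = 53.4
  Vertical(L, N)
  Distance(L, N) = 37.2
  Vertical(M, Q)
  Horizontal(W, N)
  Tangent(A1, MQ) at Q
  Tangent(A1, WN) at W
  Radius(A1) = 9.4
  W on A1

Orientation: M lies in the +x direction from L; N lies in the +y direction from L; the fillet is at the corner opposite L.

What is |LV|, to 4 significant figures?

52.05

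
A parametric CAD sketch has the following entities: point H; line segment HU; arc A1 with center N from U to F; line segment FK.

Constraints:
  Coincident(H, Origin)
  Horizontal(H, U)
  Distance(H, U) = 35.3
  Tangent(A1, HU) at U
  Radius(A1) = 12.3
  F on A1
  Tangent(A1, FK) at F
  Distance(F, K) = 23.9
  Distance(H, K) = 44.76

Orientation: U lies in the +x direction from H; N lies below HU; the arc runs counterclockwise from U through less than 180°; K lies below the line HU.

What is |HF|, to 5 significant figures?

26.608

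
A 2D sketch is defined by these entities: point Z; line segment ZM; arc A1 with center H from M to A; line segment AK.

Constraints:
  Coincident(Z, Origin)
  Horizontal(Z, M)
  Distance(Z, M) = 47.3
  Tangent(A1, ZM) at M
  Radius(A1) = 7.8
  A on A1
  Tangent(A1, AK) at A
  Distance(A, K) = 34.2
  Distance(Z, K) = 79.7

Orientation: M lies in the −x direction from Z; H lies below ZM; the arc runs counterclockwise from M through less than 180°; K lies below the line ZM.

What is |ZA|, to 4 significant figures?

53.80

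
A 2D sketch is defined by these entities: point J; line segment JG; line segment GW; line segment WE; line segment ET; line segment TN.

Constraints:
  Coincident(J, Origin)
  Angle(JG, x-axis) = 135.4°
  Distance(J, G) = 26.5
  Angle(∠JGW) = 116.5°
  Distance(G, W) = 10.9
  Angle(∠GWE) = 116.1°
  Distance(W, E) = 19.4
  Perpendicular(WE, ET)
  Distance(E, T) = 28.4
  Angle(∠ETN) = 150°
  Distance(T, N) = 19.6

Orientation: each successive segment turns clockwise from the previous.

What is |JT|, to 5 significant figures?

8.4596

J is at the origin; JG runs at 135.4° with length 26.5, so G = (-18.869, 18.607). ∠JGW = 116.5° gives GW at 71.900° from the x-axis; with |GW| = 10.9, W = (-15.482, 28.968). ∠GWE = 116.1° gives WE at 8.0000° from the x-axis; with |WE| = 19.4, E = (3.7289, 31.668). The perpendicularity gives ET at right angles to WE, so ET runs at -82.000°; with |ET| = 28.4, T = (7.6814, 3.5440). Then |JT| = |T − J| = 8.4596.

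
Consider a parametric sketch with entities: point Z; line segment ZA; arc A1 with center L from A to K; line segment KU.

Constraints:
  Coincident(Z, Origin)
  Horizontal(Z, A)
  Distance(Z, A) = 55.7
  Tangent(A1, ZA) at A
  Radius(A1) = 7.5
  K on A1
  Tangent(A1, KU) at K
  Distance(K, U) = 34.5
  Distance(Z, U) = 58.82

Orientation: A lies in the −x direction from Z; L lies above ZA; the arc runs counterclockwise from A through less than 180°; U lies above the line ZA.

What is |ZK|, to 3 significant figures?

48.7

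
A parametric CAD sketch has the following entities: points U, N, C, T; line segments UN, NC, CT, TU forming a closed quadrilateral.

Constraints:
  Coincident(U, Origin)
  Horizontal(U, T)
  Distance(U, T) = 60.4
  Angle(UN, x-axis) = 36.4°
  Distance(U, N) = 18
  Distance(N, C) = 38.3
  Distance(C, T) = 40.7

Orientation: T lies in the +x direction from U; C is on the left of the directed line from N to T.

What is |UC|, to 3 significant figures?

56.2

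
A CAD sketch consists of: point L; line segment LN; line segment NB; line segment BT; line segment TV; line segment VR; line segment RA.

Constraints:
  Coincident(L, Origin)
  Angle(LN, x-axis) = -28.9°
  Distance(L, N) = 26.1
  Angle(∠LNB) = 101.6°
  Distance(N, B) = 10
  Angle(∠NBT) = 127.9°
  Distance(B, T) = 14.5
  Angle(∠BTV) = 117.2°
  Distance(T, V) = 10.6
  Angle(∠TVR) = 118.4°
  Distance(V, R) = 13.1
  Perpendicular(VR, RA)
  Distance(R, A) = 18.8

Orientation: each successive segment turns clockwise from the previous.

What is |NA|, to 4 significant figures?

3.099

L is at the origin; LN runs at -28.9° with length 26.1, so N = (22.85, -12.61). ∠LNB = 101.6° gives NB at -107.3° from the x-axis; with |NB| = 10.0, B = (19.88, -22.16). ∠NBT = 127.9° gives BT at -159.4° from the x-axis; with |BT| = 14.5, T = (6.303, -27.26). ∠BTV = 117.2° gives TV at 137.8° from the x-axis; with |TV| = 10.6, V = (-1.550, -20.14). ∠TVR = 118.4° gives VR at 76.20° from the x-axis; with |VR| = 13.1, R = (1.575, -7.421). VR ⟂ RA, so RA runs at -13.80°; with |RA| = 18.8, A = (19.83, -11.91). Then |NA| = |A − N| = 3.099.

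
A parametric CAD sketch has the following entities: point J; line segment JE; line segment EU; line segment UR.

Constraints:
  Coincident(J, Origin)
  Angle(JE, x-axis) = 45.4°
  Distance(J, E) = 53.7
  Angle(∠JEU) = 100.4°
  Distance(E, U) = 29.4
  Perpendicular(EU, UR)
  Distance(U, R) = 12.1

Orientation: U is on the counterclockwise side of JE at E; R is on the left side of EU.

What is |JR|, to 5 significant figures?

56.447

∠JEU = 100.4°, so EU runs at 45.4° + (180° − 100.4°) = 125.00° from the x-axis; with |EU| = 29.4, U = E + 29.4·(cos 125.00°, sin 125.00°) = (20.842, 62.319). The perpendicularity gives UR at right angles to EU; with |UR| = 12.1 on the left of EU, R = U + 12.1·(-0.81915, -0.57358) = (10.931, 55.379). Then |JR| = |R − J| = 56.447.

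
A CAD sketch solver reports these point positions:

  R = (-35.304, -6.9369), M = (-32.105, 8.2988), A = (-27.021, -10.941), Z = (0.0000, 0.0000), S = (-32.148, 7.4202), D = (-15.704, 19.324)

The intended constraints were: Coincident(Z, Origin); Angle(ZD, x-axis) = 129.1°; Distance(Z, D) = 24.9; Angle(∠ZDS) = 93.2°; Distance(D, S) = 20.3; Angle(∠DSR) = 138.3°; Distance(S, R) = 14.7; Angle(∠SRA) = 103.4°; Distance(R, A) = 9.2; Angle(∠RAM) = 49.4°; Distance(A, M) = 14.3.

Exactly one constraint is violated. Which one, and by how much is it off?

Distance(A, M) = 14.3 — off by 5.60.

Z = (0.00, 0.00) ✓; ZD at 129.1° ✓; |ZD| = 24.90 ✓; ∠ZDS = 93.20° ✓; |DS| = 20.30 ✓; ∠DSR = 138.3° ✓; |SR| = 14.70 ✓; ∠SRA = 103.4° ✓; |RA| = 9.200 ✓; ∠RAM = 49.40° ✓; |AM| = 19.90 ✗.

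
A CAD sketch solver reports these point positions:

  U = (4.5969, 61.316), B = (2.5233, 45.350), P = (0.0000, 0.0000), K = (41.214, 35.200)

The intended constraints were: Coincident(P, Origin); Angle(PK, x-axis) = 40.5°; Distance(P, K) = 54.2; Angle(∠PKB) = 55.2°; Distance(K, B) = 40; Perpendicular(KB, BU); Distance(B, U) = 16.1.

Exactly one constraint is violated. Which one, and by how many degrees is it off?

Perpendicular(KB, BU) — off by 7.30°.

P = (0.00, 0.00) ✓; PK at 40.50° ✓; |PK| = 54.20 ✓; ∠PKB = 55.20° ✓; |KB| = 40.00 ✓; ∠(KB, BU) = 82.70° ✗; |BU| = 16.10 ✓.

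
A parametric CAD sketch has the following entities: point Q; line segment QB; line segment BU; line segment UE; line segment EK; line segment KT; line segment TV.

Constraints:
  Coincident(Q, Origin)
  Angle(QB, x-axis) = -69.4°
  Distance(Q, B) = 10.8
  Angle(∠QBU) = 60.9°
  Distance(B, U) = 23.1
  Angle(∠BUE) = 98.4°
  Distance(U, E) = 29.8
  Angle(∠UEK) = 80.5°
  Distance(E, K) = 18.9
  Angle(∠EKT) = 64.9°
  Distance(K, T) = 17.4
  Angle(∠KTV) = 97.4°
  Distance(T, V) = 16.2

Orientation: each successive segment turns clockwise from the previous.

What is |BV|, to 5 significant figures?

36.710

Q is at the origin; QB runs at -69.4° with length 10.8, so B = (3.7999, -10.109). ∠QBU = 60.9° gives BU at 171.50° from the x-axis; with |BU| = 23.1, U = (-19.046, -6.6950). ∠BUE = 98.4° gives UE at 89.900° from the x-axis; with |UE| = 29.8, E = (-18.994, 23.105). ∠UEK = 80.5° gives EK at -9.6000° from the x-axis; with |EK| = 18.9, K = (-0.35904, 19.953). ∠EKT = 64.9° gives KT at -124.70° from the x-axis; with |KT| = 17.4, T = (-10.265, 5.6477). ∠KTV = 97.4° gives TV at 152.70° from the x-axis; with |TV| = 16.2, V = (-24.660, 13.078). Then |BV| = |V − B| = 36.710.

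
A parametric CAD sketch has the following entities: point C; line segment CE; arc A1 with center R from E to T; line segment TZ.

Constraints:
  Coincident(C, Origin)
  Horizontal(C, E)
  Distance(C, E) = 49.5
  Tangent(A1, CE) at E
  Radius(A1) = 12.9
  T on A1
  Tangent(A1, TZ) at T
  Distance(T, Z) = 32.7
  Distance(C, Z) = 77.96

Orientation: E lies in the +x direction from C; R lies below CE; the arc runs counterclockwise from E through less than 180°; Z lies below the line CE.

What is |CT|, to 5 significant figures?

46.026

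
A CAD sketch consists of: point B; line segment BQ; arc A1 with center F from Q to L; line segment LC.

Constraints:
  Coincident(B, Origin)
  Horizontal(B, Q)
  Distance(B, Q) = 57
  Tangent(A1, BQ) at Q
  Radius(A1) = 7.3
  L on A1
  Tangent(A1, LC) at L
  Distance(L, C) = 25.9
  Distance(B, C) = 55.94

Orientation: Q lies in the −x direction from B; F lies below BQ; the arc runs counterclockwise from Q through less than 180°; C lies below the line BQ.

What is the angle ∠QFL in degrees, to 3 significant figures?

130°

Checks: B = (0.00, 0.00) ✓; |FL| = 7.300 ✓; ∠(FL, LC) = 90.00° ✓; |LC| = 25.90 ✓; |BC| = 55.94 ✓.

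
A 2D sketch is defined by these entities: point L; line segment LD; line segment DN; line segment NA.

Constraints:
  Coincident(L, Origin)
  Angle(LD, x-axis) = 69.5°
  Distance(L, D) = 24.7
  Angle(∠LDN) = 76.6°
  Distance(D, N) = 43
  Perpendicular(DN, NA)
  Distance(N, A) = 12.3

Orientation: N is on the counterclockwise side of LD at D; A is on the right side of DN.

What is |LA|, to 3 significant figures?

52.0

L is at the origin; LD runs at 69.5° with length 24.7, so D = 24.7·(cos 69.5°, sin 69.5°) = (8.65, 23.1). ∠LDN = 76.6°, so DN runs at 69.5° + (180° − 76.6°) = 173° from the x-axis; with |DN| = 43.0, N = D + 43.0·(cos 173°, sin 173°) = (-34.0, 28.5). DN is perpendicular to NA; with |NA| = 12.3 on the right of DN, A = N + 12.3·(0.124, 0.992) = (-32.5, 40.7). Then |LA| = |A − L| = 52.0.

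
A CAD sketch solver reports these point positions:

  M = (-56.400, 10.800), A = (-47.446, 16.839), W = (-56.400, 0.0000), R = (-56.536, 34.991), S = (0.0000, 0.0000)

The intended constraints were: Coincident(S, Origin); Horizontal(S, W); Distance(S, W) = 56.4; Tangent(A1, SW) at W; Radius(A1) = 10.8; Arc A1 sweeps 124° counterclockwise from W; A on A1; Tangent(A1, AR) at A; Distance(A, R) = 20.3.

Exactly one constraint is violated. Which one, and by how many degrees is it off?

Tangent(A1, AR) at A — off by 7.40°.

S = (0.00, 0.00) ✓; S.y = 0.00, W.y = 0.00 ✓; |SW| = 56.40 ✓; ∠(MW, WS) = 90.00° ✓; |MW| = 10.80 ✓; bearing(M→A) − bearing(M→W) = 124.0° ✓; |MA| = 10.80 ✓; ∠(MA, AR) = 97.40° ✗; |AR| = 20.30 ✓.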